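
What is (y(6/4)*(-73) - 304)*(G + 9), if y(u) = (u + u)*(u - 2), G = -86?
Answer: 29953/2 ≈ 14977.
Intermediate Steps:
y(u) = 2*u*(-2 + u) (y(u) = (2*u)*(-2 + u) = 2*u*(-2 + u))
(y(6/4)*(-73) - 304)*(G + 9) = ((2*(6/4)*(-2 + 6/4))*(-73) - 304)*(-86 + 9) = ((2*(6*(¼))*(-2 + 6*(¼)))*(-73) - 304)*(-77) = ((2*(3/2)*(-2 + 3/2))*(-73) - 304)*(-77) = ((2*(3/2)*(-½))*(-73) - 304)*(-77) = (-3/2*(-73) - 304)*(-77) = (219/2 - 304)*(-77) = -389/2*(-77) = 29953/2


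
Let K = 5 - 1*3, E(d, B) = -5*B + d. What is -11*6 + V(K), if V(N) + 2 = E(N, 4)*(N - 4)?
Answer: -32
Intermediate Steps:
E(d, B) = d - 5*B
K = 2 (K = 5 - 3 = 2)
V(N) = -2 + (-20 + N)*(-4 + N) (V(N) = -2 + (N - 5*4)*(N - 4) = -2 + (N - 20)*(-4 + N) = -2 + (-20 + N)*(-4 + N))
-11*6 + V(K) = -11*6 + (78 + 2² - 24*2) = -66 + (78 + 4 - 48) = -66 + 34 = -32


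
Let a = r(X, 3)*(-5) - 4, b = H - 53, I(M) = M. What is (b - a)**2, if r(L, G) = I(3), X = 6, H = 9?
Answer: 625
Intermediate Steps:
r(L, G) = 3
b = -44 (b = 9 - 53 = -44)
a = -19 (a = 3*(-5) - 4 = -15 - 4 = -19)
(b - a)**2 = (-44 - 1*(-19))**2 = (-44 + 19)**2 = (-25)**2 = 625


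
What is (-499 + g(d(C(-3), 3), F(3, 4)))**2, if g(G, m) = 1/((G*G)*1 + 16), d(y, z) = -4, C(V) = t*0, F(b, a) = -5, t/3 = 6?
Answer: 254945089/1024 ≈ 2.4897e+5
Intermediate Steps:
t = 18 (t = 3*6 = 18)
C(V) = 0 (C(V) = 18*0 = 0)
g(G, m) = 1/(16 + G**2) (g(G, m) = 1/(G**2*1 + 16) = 1/(G**2 + 16) = 1/(16 + G**2))
(-499 + g(d(C(-3), 3), F(3, 4)))**2 = (-499 + 1/(16 + (-4)**2))**2 = (-499 + 1/(16 + 16))**2 = (-499 + 1/32)**2 = (-15967/32)**2 = 254945089/1024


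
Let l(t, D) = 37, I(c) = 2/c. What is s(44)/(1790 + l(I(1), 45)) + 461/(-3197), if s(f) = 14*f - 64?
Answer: 307499/1946973 ≈ 0.15794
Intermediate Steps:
s(f) = -64 + 14*f
s(44)/(1790 + l(I(1), 45)) + 461/(-3197) = (-64 + 14*44)/(1790 + 37) + 461/(-3197) = (-64 + 616)/1827 + 461*(-1/3197) = 552*(1/1827) - 461/3197 = 184/609 - 461/3197 = 307499/1946973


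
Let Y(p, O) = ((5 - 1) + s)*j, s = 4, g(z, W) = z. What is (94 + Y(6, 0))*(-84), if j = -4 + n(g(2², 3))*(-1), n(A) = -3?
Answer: -7224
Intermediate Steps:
j = -1 (j = -4 - 3*(-1) = -4 + 3 = -1)
Y(p, O) = -8 (Y(p, O) = ((5 - 1) + 4)*(-1) = (4 + 4)*(-1) = 8*(-1) = -8)
(94 + Y(6, 0))*(-84) = (94 - 8)*(-84) = 86*(-84) = -7224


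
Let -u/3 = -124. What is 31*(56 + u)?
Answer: 13268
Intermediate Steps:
u = 372 (u = -3*(-124) = 372)
31*(56 + u) = 31*(56 + 372) = 31*428 = 13268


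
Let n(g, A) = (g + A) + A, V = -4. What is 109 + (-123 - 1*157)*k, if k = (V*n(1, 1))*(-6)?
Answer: -20051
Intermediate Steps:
n(g, A) = g + 2*A (n(g, A) = (A + g) + A = g + 2*A)
k = 72 (k = -4*(1 + 2*1)*(-6) = -4*(1 + 2)*(-6) = -4*3*(-6) = -12*(-6) = 72)
109 + (-123 - 1*157)*k = 109 + (-123 - 1*157)*72 = 109 + (-123 - 157)*72 = 109 - 280*72 = 109 - 20160 = -20051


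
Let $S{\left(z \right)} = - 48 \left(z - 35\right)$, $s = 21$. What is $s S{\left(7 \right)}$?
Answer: $28224$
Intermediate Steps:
$S{\left(z \right)} = 1680 - 48 z$ ($S{\left(z \right)} = - 48 \left(-35 + z\right) = 1680 - 48 z$)
$s S{\left(7 \right)} = 21 \left(1680 - 336\right) = 21 \cdot 1344 = 28224$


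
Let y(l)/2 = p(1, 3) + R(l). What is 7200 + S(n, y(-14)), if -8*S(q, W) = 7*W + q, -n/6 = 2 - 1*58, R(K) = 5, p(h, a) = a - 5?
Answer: 28611/4 ≈ 7152.8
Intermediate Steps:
p(h, a) = -5 + a
n = 336 (n = -6*(2 - 1*58) = -6*(2 - 58) = -6*(-56) = 336)
y(l) = 6 (y(l) = 2*((-5 + 3) + 5) = 2*(-2 + 5) = 2*3 = 6)
S(q, W) = -7*W/8 - q/8 (S(q, W) = -(7*W + q)/8 = -(q + 7*W)/8 = -7*W/8 - q/8)
7200 + S(n, y(-14)) = 7200 + (-7/8*6 - ⅛*336) = 7200 + (-21/4 - 42) = 7200 - 189/4 = 28611/4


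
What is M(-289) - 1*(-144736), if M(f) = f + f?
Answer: 144158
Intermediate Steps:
M(f) = 2*f
M(-289) - 1*(-144736) = 2*(-289) - 1*(-144736) = -578 + 144736 = 144158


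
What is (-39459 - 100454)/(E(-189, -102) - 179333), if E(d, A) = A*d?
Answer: 139913/160055 ≈ 0.87416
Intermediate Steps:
(-39459 - 100454)/(E(-189, -102) - 179333) = (-39459 - 100454)/(-102*(-189) - 179333) = -139913/(19278 - 179333) = -139913/(-160055) = -139913*(-1/160055) = 139913/160055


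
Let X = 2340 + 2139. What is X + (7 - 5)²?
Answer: 4483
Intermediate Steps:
X = 4479
X + (7 - 5)² = 4479 + (7 - 5)² = 4479 + 2² = 4479 + 4 = 4483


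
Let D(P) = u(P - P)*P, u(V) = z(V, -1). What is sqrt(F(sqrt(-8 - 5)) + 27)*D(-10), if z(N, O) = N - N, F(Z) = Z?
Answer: 0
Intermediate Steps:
z(N, O) = 0
u(V) = 0
D(P) = 0 (D(P) = 0*P = 0)
sqrt(F(sqrt(-8 - 5)) + 27)*D(-10) = sqrt(sqrt(-8 - 5) + 27)*0 = sqrt(sqrt(-13) + 27)*0 = sqrt(I*sqrt(13) + 27)*0 = sqrt(27 + I*sqrt(13))*0 = 0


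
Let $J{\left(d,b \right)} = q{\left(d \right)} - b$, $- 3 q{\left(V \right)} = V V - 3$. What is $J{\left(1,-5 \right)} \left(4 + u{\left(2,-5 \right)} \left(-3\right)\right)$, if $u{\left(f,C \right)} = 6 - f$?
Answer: $- \frac{136}{3} \approx -45.333$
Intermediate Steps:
$q{\left(V \right)} = 1 - \frac{V^{2}}{3}$ ($q{\left(V \right)} = - \frac{V V - 3}{3} = - \frac{V^{2} - 3}{3} = - \frac{-3 + V^{2}}{3} = 1 - \frac{V^{2}}{3}$)
$J{\left(d,b \right)} = 1 - b - \frac{d^{2}}{3}$ ($J{\left(d,b \right)} = \left(1 - \frac{d^{2}}{3}\right) - b = 1 - b - \frac{d^{2}}{3}$)
$J{\left(1,-5 \right)} \left(4 + u{\left(2,-5 \right)} \left(-3\right)\right) = \left(1 - -5 - \frac{1^{2}}{3}\right) \left(4 + \left(6 - 2\right) \left(-3\right)\right) = \left(1 + 5 - \frac{1}{3}\right) \left(4 + \left(6 - 2\right) \left(-3\right)\right) = \left(1 + 5 - \frac{1}{3}\right) \left(4 + 4 \left(-3\right)\right) = \frac{17 \left(4 - 12\right)}{3} = \frac{17}{3} \left(-8\right) = - \frac{136}{3}$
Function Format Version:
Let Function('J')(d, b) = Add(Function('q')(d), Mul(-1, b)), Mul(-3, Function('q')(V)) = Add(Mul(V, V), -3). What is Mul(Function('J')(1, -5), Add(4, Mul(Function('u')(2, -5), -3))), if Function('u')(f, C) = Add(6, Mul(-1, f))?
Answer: Rational(-136, 3) ≈ -45.333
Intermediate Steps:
Function('q')(V) = Add(1, Mul(Rational(-1, 3), Pow(V, 2))) (Function('q')(V) = Mul(Rational(-1, 3), Add(Mul(V, V), -3)) = Mul(Rational(-1, 3), Add(Pow(V, 2), -3)) = Mul(Rational(-1, 3), Add(-3, Pow(V, 2))) = Add(1, Mul(Rational(-1, 3), Pow(V, 2))))
Function('J')(d, b) = Add(1, Mul(-1, b), Mul(Rational(-1, 3), Pow(d, 2))) (Function('J')(d, b) = Add(Add(1, Mul(Rational(-1, 3), Pow(d, 2))), Mul(-1, b)) = Add(1, Mul(-1, b), Mul(Rational(-1, 3), Pow(d, 2))))
Mul(Function('J')(1, -5), Add(4, Mul(Function('u')(2, -5), -3))) = Mul(Add(1, Mul(-1, -5), Mul(Rational(-1, 3), Pow(1, 2))), Add(4, Mul(Add(6, Mul(-1, 2)), -3))) = Mul(Add(1, 5, Mul(Rational(-1, 3), 1)), Add(4, Mul(Add(6, -2), -3))) = Mul(Add(1, 5, Rational(-1, 3)), Add(4, Mul(4, -3))) = Mul(Rational(17, 3), Add(4, -12)) = Mul(Rational(17, 3), -8) = Rational(-136, 3)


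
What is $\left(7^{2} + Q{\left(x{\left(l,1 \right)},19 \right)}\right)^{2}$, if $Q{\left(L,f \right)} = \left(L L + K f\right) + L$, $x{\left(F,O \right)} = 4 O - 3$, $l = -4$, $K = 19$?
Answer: $169744$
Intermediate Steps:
$x{\left(F,O \right)} = -3 + 4 O$
$Q{\left(L,f \right)} = L + L^{2} + 19 f$ ($Q{\left(L,f \right)} = \left(L L + 19 f\right) + L = \left(L^{2} + 19 f\right) + L = L + L^{2} + 19 f$)
$\left(7^{2} + Q{\left(x{\left(l,1 \right)},19 \right)}\right)^{2} = \left(7^{2} + \left(\left(-3 + 4 \cdot 1\right) + \left(-3 + 4 \cdot 1\right)^{2} + 19 \cdot 19\right)\right)^{2} = \left(49 + \left(\left(-3 + 4\right) + \left(-3 + 4\right)^{2} + 361\right)\right)^{2} = \left(49 + \left(1 + 1^{2} + 361\right)\right)^{2} = \left(49 + \left(1 + 1 + 361\right)\right)^{2} = \left(49 + 363\right)^{2} = 412^{2} = 169744$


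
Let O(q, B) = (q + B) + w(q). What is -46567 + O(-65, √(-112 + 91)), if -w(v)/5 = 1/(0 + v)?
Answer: -606215/13 + I*√21 ≈ -46632.0 + 4.5826*I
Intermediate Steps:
w(v) = -5/v (w(v) = -5/(0 + v) = -5/v)
O(q, B) = B + q - 5/q (O(q, B) = (q + B) - 5/q = (B + q) - 5/q = B + q - 5/q)
-46567 + O(-65, √(-112 + 91)) = -46567 + (√(-112 + 91) - 65 - 5/(-65)) = -46567 + (√(-21) - 65 - 5*(-1/65)) = -46567 + (I*√21 - 65 + 1/13) = -46567 + (-844/13 + I*√21) = -606215/13 + I*√21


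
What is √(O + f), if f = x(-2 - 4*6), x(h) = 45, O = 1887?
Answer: 2*√483 ≈ 43.955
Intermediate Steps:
f = 45
√(O + f) = √(1887 + 45) = √1932 = 2*√483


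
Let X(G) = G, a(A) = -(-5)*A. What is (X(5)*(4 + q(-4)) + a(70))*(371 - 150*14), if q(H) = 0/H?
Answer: -639730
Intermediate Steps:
a(A) = 5*A
q(H) = 0
(X(5)*(4 + q(-4)) + a(70))*(371 - 150*14) = (5*(4 + 0) + 5*70)*(371 - 150*14) = (5*4 + 350)*(371 - 2100) = (20 + 350)*(-1729) = 370*(-1729) = -639730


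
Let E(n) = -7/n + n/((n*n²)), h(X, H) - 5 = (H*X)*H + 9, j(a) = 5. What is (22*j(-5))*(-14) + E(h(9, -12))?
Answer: -2642803169/1716100 ≈ -1540.0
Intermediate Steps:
h(X, H) = 14 + X*H² (h(X, H) = 5 + ((H*X)*H + 9) = 5 + (X*H² + 9) = 5 + (9 + X*H²) = 14 + X*H²)
E(n) = n⁻² - 7/n (E(n) = -7/n + n/(n³) = -7/n + n/n³ = -7/n + n⁻² = n⁻² - 7/n)
(22*j(-5))*(-14) + E(h(9, -12)) = (22*5)*(-14) + (1 - 7*(14 + 9*(-12)²))/(14 + 9*(-12)²)² = 110*(-14) + (1 - 7*(14 + 9*144))/(14 + 9*144)² = -1540 + (1 - 7*(14 + 1296))/(14 + 1296)² = -1540 + (1 - 7*1310)/1310² = -1540 + (1 - 9170)/1716100 = -1540 + (1/1716100)*(-9169) = -1540 - 9169/1716100 = -2642803169/1716100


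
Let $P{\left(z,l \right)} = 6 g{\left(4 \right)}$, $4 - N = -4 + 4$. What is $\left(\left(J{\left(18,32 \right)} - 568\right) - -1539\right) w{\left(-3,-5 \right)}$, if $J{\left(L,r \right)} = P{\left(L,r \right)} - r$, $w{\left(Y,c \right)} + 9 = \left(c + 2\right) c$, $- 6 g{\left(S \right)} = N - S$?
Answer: $5634$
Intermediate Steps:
$N = 4$ ($N = 4 - \left(-4 + 4\right) = 4 - 0 = 4 + 0 = 4$)
$g{\left(S \right)} = - \frac{2}{3} + \frac{S}{6}$ ($g{\left(S \right)} = - \frac{4 - S}{6} = - \frac{2}{3} + \frac{S}{6}$)
$P{\left(z,l \right)} = 0$ ($P{\left(z,l \right)} = 6 \left(- \frac{2}{3} + \frac{1}{6} \cdot 4\right) = 6 \left(- \frac{2}{3} + \frac{2}{3}\right) = 6 \cdot 0 = 0$)
$w{\left(Y,c \right)} = -9 + c \left(2 + c\right)$ ($w{\left(Y,c \right)} = -9 + \left(c + 2\right) c = -9 + \left(2 + c\right) c = -9 + c \left(2 + c\right)$)
$J{\left(L,r \right)} = - r$ ($J{\left(L,r \right)} = 0 - r = - r$)
$\left(\left(J{\left(18,32 \right)} - 568\right) - -1539\right) w{\left(-3,-5 \right)} = \left(\left(\left(-1\right) 32 - 568\right) - -1539\right) \left(-9 + \left(-5\right)^{2} + 2 \left(-5\right)\right) = \left(\left(-32 - 568\right) + 1539\right) \left(-9 + 25 - 10\right) = \left(-600 + 1539\right) 6 = 939 \cdot 6 = 5634$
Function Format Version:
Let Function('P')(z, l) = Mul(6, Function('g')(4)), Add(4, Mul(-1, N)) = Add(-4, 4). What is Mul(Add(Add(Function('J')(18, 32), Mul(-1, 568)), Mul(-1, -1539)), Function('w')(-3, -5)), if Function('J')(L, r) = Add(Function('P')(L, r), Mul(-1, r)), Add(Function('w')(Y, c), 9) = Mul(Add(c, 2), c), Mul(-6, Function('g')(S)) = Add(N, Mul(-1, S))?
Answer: 5634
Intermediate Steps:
N = 4 (N = Add(4, Mul(-1, Add(-4, 4))) = Add(4, Mul(-1, 0)) = Add(4, 0) = 4)
Function('g')(S) = Add(Rational(-2, 3), Mul(Rational(1, 6), S)) (Function('g')(S) = Mul(Rational(-1, 6), Add(4, Mul(-1, S))) = Add(Rational(-2, 3), Mul(Rational(1, 6), S)))
Function('P')(z, l) = 0 (Function('P')(z, l) = Mul(6, Add(Rational(-2, 3), Mul(Rational(1, 6), 4))) = Mul(6, Add(Rational(-2, 3), Rational(2, 3))) = Mul(6, 0) = 0)
Function('w')(Y, c) = Add(-9, Mul(c, Add(2, c))) (Function('w')(Y, c) = Add(-9, Mul(Add(c, 2), c)) = Add(-9, Mul(Add(2, c), c)) = Add(-9, Mul(c, Add(2, c))))
Function('J')(L, r) = Mul(-1, r) (Function('J')(L, r) = Add(0, Mul(-1, r)) = Mul(-1, r))
Mul(Add(Add(Function('J')(18, 32), Mul(-1, 568)), Mul(-1, -1539)), Function('w')(-3, -5)) = Mul(Add(Add(Mul(-1, 32), Mul(-1, 568)), Mul(-1, -1539)), Add(-9, Pow(-5, 2), Mul(2, -5))) = Mul(Add(Add(-32, -568), 1539), Add(-9, 25, -10)) = Mul(Add(-600, 1539), 6) = Mul(939, 6) = 5634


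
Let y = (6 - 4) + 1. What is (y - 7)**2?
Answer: 16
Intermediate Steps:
y = 3 (y = 2 + 1 = 3)
(y - 7)**2 = (3 - 7)**2 = (-4)**2 = 16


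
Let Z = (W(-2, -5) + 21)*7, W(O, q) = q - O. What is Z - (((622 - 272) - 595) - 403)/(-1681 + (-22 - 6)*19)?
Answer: 278190/2213 ≈ 125.71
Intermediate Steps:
Z = 126 (Z = ((-5 - 1*(-2)) + 21)*7 = ((-5 + 2) + 21)*7 = (-3 + 21)*7 = 18*7 = 126)
Z - (((622 - 272) - 595) - 403)/(-1681 + (-22 - 6)*19) = 126 - (((622 - 272) - 595) - 403)/(-1681 + (-22 - 6)*19) = 126 - ((350 - 595) - 403)/(-1681 - 28*19) = 126 - (-245 - 403)/(-1681 - 532) = 126 - (-648)/(-2213) = 126 - (-648)*(-1)/2213 = 126 - 1*648/2213 = 126 - 648/2213 = 278190/2213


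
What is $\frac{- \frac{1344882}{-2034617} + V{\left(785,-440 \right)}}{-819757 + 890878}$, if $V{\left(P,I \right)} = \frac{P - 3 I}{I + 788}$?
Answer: $\frac{4750887721}{50356990488636} \approx 9.4344 \cdot 10^{-5}$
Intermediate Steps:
$V{\left(P,I \right)} = \frac{P - 3 I}{788 + I}$
$\frac{- \frac{1344882}{-2034617} + V{\left(785,-440 \right)}}{-819757 + 890878} = \frac{- \frac{1344882}{-2034617} + \frac{785 - -1320}{788 - 440}}{-819757 + 890878} = \frac{\left(-1344882\right) \left(- \frac{1}{2034617}\right) + \frac{785 + 1320}{348}}{71121} = \left(\frac{1344882}{2034617} + \frac{1}{348} \cdot 2105\right) \frac{1}{71121} = \left(\frac{1344882}{2034617} + \frac{2105}{348}\right) \frac{1}{71121} = \frac{4750887721}{708046716} \cdot \frac{1}{71121} = \frac{4750887721}{50356990488636}$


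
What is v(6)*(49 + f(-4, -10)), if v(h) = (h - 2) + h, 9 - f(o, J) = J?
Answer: 680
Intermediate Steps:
f(o, J) = 9 - J
v(h) = -2 + 2*h (v(h) = (-2 + h) + h = -2 + 2*h)
v(6)*(49 + f(-4, -10)) = (-2 + 2*6)*(49 + (9 - 1*(-10))) = (-2 + 12)*(49 + (9 + 10)) = 10*(49 + 19) = 10*68 = 680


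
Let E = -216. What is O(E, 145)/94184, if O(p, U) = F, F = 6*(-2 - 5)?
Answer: -21/47092 ≈ -0.00044594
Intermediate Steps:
F = -42 (F = 6*(-7) = -42)
O(p, U) = -42
O(E, 145)/94184 = -42/94184 = -42*1/94184 = -21/47092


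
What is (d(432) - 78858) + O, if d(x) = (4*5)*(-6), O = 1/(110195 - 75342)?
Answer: -2752620233/34853 ≈ -78978.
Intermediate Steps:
O = 1/34853 ≈ 2.8692e-5
d(x) = -120 (d(x) = 20*(-6) = -120)
(d(432) - 78858) + O = (-120 - 78858) + 1/34853 = -78978 + 1/34853 = -2752620233/34853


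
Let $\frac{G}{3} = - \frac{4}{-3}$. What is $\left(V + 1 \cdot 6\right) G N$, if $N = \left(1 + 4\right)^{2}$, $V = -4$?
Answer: $200$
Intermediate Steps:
$G = 4$ ($G = 3 \left(- \frac{4}{-3}\right) = 3 \left(\left(-4\right) \left(- \frac{1}{3}\right)\right) = 3 \cdot \frac{4}{3} = 4$)
$N = 25$ ($N = 5^{2} = 25$)
$\left(V + 1 \cdot 6\right) G N = \left(-4 + 1 \cdot 6\right) 4 \cdot 25 = \left(-4 + 6\right) 4 \cdot 25 = 2 \cdot 4 \cdot 25 = 8 \cdot 25 = 200$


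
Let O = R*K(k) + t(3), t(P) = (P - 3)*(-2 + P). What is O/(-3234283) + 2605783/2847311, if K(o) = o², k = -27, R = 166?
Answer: 8083275165235/9209009563013 ≈ 0.87776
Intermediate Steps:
t(P) = (-3 + P)*(-2 + P)
O = 121014 (O = 166*(-27)² + (6 + 3² - 5*3) = 166*729 + (6 + 9 - 15) = 121014 + 0 = 121014)
O/(-3234283) + 2605783/2847311 = 121014/(-3234283) + 2605783/2847311 = 121014*(-1/3234283) + 2605783*(1/2847311) = -121014/3234283 + 2605783/2847311 = 8083275165235/9209009563013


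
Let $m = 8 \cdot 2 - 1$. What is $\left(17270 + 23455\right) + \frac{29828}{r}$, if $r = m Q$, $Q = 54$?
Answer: $\frac{16508539}{405} \approx 40762.0$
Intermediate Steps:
$m = 15$ ($m = 16 - 1 = 15$)
$r = 810$ ($r = 15 \cdot 54 = 810$)
$\left(17270 + 23455\right) + \frac{29828}{r} = \left(17270 + 23455\right) + \frac{29828}{810} = 40725 + 29828 \cdot \frac{1}{810} = 40725 + \frac{14914}{405} = \frac{16508539}{405}$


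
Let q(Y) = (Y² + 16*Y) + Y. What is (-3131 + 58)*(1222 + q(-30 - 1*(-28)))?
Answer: -3663016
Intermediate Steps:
q(Y) = Y² + 17*Y
(-3131 + 58)*(1222 + q(-30 - 1*(-28))) = (-3131 + 58)*(1222 + (-30 - 1*(-28))*(17 + (-30 - 1*(-28)))) = -3073*(1222 + (-30 + 28)*(17 + (-30 + 28))) = -3073*(1222 - 2*(17 - 2)) = -3073*(1222 - 2*15) = -3073*(1222 - 30) = -3073*1192 = -3663016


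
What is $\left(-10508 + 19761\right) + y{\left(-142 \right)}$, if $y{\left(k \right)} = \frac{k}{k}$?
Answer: $9254$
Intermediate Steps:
$y{\left(k \right)} = 1$
$\left(-10508 + 19761\right) + y{\left(-142 \right)} = \left(-10508 + 19761\right) + 1 = 9253 + 1 = 9254$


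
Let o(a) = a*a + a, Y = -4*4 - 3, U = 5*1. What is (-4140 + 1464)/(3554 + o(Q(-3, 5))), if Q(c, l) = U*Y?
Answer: -669/3121 ≈ -0.21435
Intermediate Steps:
U = 5
Y = -19 (Y = -16 - 3 = -19)
Q(c, l) = -95 (Q(c, l) = 5*(-19) = -95)
o(a) = a + a**2 (o(a) = a**2 + a = a + a**2)
(-4140 + 1464)/(3554 + o(Q(-3, 5))) = (-4140 + 1464)/(3554 - 95*(1 - 95)) = -2676/(3554 - 95*(-94)) = -2676/(3554 + 8930) = -2676/12484 = -2676*1/12484 = -669/3121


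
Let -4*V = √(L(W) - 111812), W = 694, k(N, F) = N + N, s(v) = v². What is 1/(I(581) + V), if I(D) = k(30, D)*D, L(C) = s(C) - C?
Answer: 55776/1944314447 + 2*√369130/9721572235 ≈ 2.8812e-5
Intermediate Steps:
k(N, F) = 2*N
L(C) = C² - C
I(D) = 60*D (I(D) = (2*30)*D = 60*D)
V = -√369130/4 (V = -√(694*(-1 + 694) - 111812)/4 = -√(694*693 - 111812)/4 = -√(480942 - 111812)/4 = -√369130/4 ≈ -151.89)
1/(I(581) + V) = 1/(60*581 - √369130/4) = 1/(34860 - √369130/4)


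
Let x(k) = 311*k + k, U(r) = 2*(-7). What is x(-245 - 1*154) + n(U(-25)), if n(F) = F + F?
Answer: -124516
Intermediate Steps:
U(r) = -14
x(k) = 312*k
n(F) = 2*F
x(-245 - 1*154) + n(U(-25)) = 312*(-245 - 1*154) + 2*(-14) = 312*(-245 - 154) - 28 = 312*(-399) - 28 = -124488 - 28 = -124516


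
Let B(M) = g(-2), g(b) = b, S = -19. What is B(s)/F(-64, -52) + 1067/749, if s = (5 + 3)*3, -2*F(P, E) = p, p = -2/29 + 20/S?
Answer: -495695/231441 ≈ -2.1418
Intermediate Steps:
p = -618/551 (p = -2/29 + 20/(-19) = -2*1/29 + 20*(-1/19) = -2/29 - 20/19 = -618/551 ≈ -1.1216)
F(P, E) = 309/551 (F(P, E) = -1/2*(-618/551) = 309/551)
s = 24 (s = 8*3 = 24)
B(M) = -2
B(s)/F(-64, -52) + 1067/749 = -2/309/551 + 1067/749 = -2*551/309 + 1067*(1/749) = -1102/309 + 1067/749 = -495695/231441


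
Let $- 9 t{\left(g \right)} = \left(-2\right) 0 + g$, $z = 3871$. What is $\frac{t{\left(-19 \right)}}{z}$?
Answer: $\frac{19}{34839} \approx 0.00054537$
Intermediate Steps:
$t{\left(g \right)} = - \frac{g}{9}$ ($t{\left(g \right)} = - \frac{\left(-2\right) 0 + g}{9} = - \frac{0 + g}{9} = - \frac{g}{9}$)
$\frac{t{\left(-19 \right)}}{z} = \frac{\left(- \frac{1}{9}\right) \left(-19\right)}{3871} = \frac{19}{9} \cdot \frac{1}{3871} = \frac{19}{34839}$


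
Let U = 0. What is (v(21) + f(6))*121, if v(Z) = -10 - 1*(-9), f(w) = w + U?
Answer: 605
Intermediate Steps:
f(w) = w (f(w) = w + 0 = w)
v(Z) = -1 (v(Z) = -10 + 9 = -1)
(v(21) + f(6))*121 = (-1 + 6)*121 = 5*121 = 605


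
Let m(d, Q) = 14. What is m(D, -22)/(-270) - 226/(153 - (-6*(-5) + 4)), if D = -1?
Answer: -31343/16065 ≈ -1.9510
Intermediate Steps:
m(D, -22)/(-270) - 226/(153 - (-6*(-5) + 4)) = 14/(-270) - 226/(153 - (-6*(-5) + 4)) = 14*(-1/270) - 226/(153 - (30 + 4)) = -7/135 - 226/(153 - 1*34) = -7/135 - 226/(153 - 34) = -7/135 - 226/119 = -31343/16065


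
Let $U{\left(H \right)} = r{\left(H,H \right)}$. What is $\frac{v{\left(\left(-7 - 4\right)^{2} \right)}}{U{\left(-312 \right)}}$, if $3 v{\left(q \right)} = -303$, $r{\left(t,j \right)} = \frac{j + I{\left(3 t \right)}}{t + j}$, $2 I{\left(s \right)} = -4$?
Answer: $- \frac{31512}{157} \approx -200.71$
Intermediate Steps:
$I{\left(s \right)} = -2$ ($I{\left(s \right)} = \frac{1}{2} \left(-4\right) = -2$)
$r{\left(t,j \right)} = \frac{-2 + j}{j + t}$ ($r{\left(t,j \right)} = \frac{j - 2}{t + j} = \frac{-2 + j}{j + t}$)
$v{\left(q \right)} = -101$ ($v{\left(q \right)} = \frac{1}{3} \left(-303\right) = -101$)
$U{\left(H \right)} = \frac{-2 + H}{2 H}$ ($U{\left(H \right)} = \frac{-2 + H}{H + H} = \frac{-2 + H}{2 H}$)
$\frac{v{\left(\left(-7 - 4\right)^{2} \right)}}{U{\left(-312 \right)}} = - \frac{101}{\frac{1}{2} \frac{1}{-312} \left(-2 - 312\right)} = - \frac{101}{\frac{1}{2} \left(- \frac{1}{312}\right) \left(-314\right)} = - \frac{101}{\frac{157}{312}} = \left(-101\right) \frac{312}{157} = - \frac{31512}{157}$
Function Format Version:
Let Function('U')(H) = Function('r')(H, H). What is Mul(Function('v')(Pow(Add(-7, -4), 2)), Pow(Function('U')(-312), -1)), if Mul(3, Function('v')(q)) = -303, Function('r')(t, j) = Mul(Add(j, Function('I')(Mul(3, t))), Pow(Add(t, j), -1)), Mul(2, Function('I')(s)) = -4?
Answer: Rational(-31512, 157) ≈ -200.71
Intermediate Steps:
Function('I')(s) = -2 (Function('I')(s) = Mul(Rational(1, 2), -4) = -2)
Function('r')(t, j) = Mul(Pow(Add(j, t), -1), Add(-2, j)) (Function('r')(t, j) = Mul(Add(j, -2), Pow(Add(t, j), -1)) = Mul(Add(-2, j), Pow(Add(j, t), -1)) = Mul(Pow(Add(j, t), -1), Add(-2, j)))
Function('v')(q) = -101 (Function('v')(q) = Mul(Rational(1, 3), -303) = -101)
Function('U')(H) = Mul(Rational(1, 2), Pow(H, -1), Add(-2, H)) (Function('U')(H) = Mul(Pow(Add(H, H), -1), Add(-2, H)) = Mul(Pow(Mul(2, H), -1), Add(-2, H)) = Mul(Mul(Rational(1, 2), Pow(H, -1)), Add(-2, H)) = Mul(Rational(1, 2), Pow(H, -1), Add(-2, H)))
Mul(Function('v')(Pow(Add(-7, -4), 2)), Pow(Function('U')(-312), -1)) = Mul(-101, Pow(Mul(Rational(1, 2), Pow(-312, -1), Add(-2, -312)), -1)) = Mul(-101, Pow(Mul(Rational(1, 2), Rational(-1, 312), -314), -1)) = Mul(-101, Pow(Rational(157, 312), -1)) = Mul(-101, Rational(312, 157)) = Rational(-31512, 157)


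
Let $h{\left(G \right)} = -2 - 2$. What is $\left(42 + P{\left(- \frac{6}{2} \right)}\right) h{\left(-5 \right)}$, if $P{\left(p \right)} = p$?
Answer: $-156$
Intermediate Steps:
$h{\left(G \right)} = -4$
$\left(42 + P{\left(- \frac{6}{2} \right)}\right) h{\left(-5 \right)} = \left(42 - \frac{6}{2}\right) \left(-4\right) = \left(42 - 3\right) \left(-4\right) = 39 \left(-4\right) = -156$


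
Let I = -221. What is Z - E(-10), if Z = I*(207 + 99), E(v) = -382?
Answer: -67244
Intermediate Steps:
Z = -67626 (Z = -221*(207 + 99) = -221*306 = -67626)
Z - E(-10) = -67626 - 1*(-382) = -67626 + 382 = -67244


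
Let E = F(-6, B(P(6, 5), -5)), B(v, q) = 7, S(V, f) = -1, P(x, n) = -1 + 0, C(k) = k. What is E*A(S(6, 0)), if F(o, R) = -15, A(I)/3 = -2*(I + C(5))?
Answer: 360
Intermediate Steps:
P(x, n) = -1
A(I) = -30 - 6*I (A(I) = 3*(-2*(I + 5)) = 3*(-2*(5 + I)) = 3*(-10 - 2*I) = -30 - 6*I)
E = -15
E*A(S(6, 0)) = -15*(-30 - 6*(-1)) = -15*(-30 + 6) = -15*(-24) = 360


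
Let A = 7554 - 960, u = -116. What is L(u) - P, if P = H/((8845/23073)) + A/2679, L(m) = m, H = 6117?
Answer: -126971501283/7898585 ≈ -16075.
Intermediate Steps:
A = 6594
P = 126055265423/7898585 (P = 6117/((8845/23073)) + 6594/2679 = 6117/((8845*(1/23073))) + 6594*(1/2679) = 6117/(8845/23073) + 2198/893 = 6117*(23073/8845) + 2198/893 = 141137541/8845 + 2198/893 = 126055265423/7898585 ≈ 15959.)
L(u) - P = -116 - 1*126055265423/7898585 = -116 - 126055265423/7898585 = -126971501283/7898585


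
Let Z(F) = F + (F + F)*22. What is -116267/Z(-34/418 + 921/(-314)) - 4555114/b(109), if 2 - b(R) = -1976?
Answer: -12729095466317/8804290635 ≈ -1445.8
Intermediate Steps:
b(R) = 1978 (b(R) = 2 - 1*(-1976) = 2 + 1976 = 1978)
Z(F) = 45*F (Z(F) = F + (2*F)*22 = F + 44*F = 45*F)
-116267/Z(-34/418 + 921/(-314)) - 4555114/b(109) = -116267*1/(45*(-34/418 + 921/(-314))) - 4555114/1978 = -116267*1/(45*(-34*1/418 + 921*(-1/314))) - 4555114*1/1978 = -116267*1/(45*(-17/209 - 921/314)) - 2277557/989 = -116267/(45*(-197827/65626)) - 2277557/989 = -116267/(-8902215/65626) - 2277557/989 = -116267*(-65626/8902215) - 2277557/989 = 7630138142/8902215 - 2277557/989 = -12729095466317/8804290635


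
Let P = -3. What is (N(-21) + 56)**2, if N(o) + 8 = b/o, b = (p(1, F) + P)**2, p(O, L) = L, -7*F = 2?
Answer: 2387592769/1058841 ≈ 2254.9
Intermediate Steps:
F = -2/7 (F = -1/7*2 = -2/7 ≈ -0.28571)
b = 529/49 (b = (-2/7 - 3)**2 = (-23/7)**2 = 529/49 ≈ 10.796)
N(o) = -8 + 529/(49*o)
(N(-21) + 56)**2 = ((-8 + (529/49)/(-21)) + 56)**2 = ((-8 + (529/49)*(-1/21)) + 56)**2 = ((-8 - 529/1029) + 56)**2 = (-8761/1029 + 56)**2 = (48863/1029)**2 = 2387592769/1058841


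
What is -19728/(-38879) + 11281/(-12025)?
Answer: -201364799/467519975 ≈ -0.43071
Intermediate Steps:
-19728/(-38879) + 11281/(-12025) = -19728*(-1/38879) + 11281*(-1/12025) = 19728/38879 - 11281/12025 = -201364799/467519975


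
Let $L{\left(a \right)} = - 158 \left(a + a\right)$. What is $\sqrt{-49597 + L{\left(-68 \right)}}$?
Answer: $i \sqrt{28109} \approx 167.66 i$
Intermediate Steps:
$L{\left(a \right)} = - 316 a$ ($L{\left(a \right)} = - 158 \cdot 2 a = - 316 a$)
$\sqrt{-49597 + L{\left(-68 \right)}} = \sqrt{-49597 - -21488} = \sqrt{-49597 + 21488} = \sqrt{-28109} = i \sqrt{28109}$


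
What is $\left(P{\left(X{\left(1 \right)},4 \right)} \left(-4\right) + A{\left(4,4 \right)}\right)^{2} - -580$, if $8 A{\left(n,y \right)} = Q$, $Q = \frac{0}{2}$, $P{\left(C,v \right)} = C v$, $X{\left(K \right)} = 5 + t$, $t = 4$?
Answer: $21316$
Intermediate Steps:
$X{\left(K \right)} = 9$ ($X{\left(K \right)} = 5 + 4 = 9$)
$Q = 0$ ($Q = 0 \cdot \frac{1}{2} = 0$)
$A{\left(n,y \right)} = 0$ ($A{\left(n,y \right)} = \frac{1}{8} \cdot 0 = 0$)
$\left(P{\left(X{\left(1 \right)},4 \right)} \left(-4\right) + A{\left(4,4 \right)}\right)^{2} - -580 = \left(9 \cdot 4 \left(-4\right) + 0\right)^{2} - -580 = \left(36 \left(-4\right) + 0\right)^{2} + \left(-1533 + 2113\right) = \left(-144 + 0\right)^{2} + 580 = \left(-144\right)^{2} + 580 = 20736 + 580 = 21316$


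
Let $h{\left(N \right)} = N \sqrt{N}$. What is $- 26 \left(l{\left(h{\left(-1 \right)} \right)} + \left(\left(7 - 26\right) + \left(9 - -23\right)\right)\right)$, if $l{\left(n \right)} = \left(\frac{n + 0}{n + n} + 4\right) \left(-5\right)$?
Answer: $247$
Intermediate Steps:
$h{\left(N \right)} = N^{\frac{3}{2}}$
$l{\left(n \right)} = - \frac{45}{2}$ ($l{\left(n \right)} = \left(\frac{n}{2 n} + 4\right) \left(-5\right) = \left(n \frac{1}{2 n} + 4\right) \left(-5\right) = \left(\frac{1}{2} + 4\right) \left(-5\right) = \frac{9}{2} \left(-5\right) = - \frac{45}{2}$)
$- 26 \left(l{\left(h{\left(-1 \right)} \right)} + \left(\left(7 - 26\right) + \left(9 - -23\right)\right)\right) = - 26 \left(- \frac{45}{2} + \left(\left(7 - 26\right) + \left(9 - -23\right)\right)\right) = - 26 \left(- \frac{45}{2} + \left(-19 + \left(9 + 23\right)\right)\right) = - 26 \left(- \frac{45}{2} + \left(-19 + 32\right)\right) = - 26 \left(- \frac{45}{2} + 13\right) = \left(-26\right) \left(- \frac{19}{2}\right) = 247$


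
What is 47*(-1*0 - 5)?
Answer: -235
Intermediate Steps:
47*(-1*0 - 5) = 47*(0 - 5) = 47*(-5) = -235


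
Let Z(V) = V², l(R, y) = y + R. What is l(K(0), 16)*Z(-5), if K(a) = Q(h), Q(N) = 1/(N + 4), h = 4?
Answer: 3225/8 ≈ 403.13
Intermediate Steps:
Q(N) = 1/(4 + N)
K(a) = ⅛ (K(a) = 1/(4 + 4) = 1/8 = ⅛)
l(R, y) = R + y
l(K(0), 16)*Z(-5) = (⅛ + 16)*(-5)² = (129/8)*25 = 3225/8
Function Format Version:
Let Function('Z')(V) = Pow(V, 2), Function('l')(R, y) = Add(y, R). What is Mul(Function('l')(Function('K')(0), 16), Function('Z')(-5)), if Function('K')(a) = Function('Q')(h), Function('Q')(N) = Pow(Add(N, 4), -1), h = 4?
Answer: Rational(3225, 8) ≈ 403.13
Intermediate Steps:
Function('Q')(N) = Pow(Add(4, N), -1)
Function('K')(a) = Rational(1, 8) (Function('K')(a) = Pow(Add(4, 4), -1) = Pow(8, -1) = Rational(1, 8))
Function('l')(R, y) = Add(R, y)
Mul(Function('l')(Function('K')(0), 16), Function('Z')(-5)) = Mul(Add(Rational(1, 8), 16), Pow(-5, 2)) = Mul(Rational(129, 8), 25) = Rational(3225, 8)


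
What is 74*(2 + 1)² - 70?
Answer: 596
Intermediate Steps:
74*(2 + 1)² - 70 = 74*3² - 70 = 74*9 - 70 = 666 - 70 = 596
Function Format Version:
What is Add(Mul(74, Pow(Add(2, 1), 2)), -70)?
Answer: 596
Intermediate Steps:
Add(Mul(74, Pow(Add(2, 1), 2)), -70) = Add(Mul(74, Pow(3, 2)), -70) = Add(Mul(74, 9), -70) = Add(666, -70) = 596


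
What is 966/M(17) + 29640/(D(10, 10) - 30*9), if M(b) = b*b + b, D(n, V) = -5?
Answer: -293473/2805 ≈ -104.63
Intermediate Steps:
M(b) = b + b² (M(b) = b² + b = b + b²)
966/M(17) + 29640/(D(10, 10) - 30*9) = 966/((17*(1 + 17))) + 29640/(-5 - 30*9) = 966/((17*18)) + 29640/(-5 - 270) = 966/306 + 29640/(-275) = 966*(1/306) + 29640*(-1/275) = 161/51 - 5928/55 = -293473/2805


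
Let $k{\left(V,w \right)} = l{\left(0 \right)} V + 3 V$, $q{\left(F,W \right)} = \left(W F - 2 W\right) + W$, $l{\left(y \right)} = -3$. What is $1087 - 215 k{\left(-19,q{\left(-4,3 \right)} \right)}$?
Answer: $1087$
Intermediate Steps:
$q{\left(F,W \right)} = - W + F W$ ($q{\left(F,W \right)} = \left(F W - 2 W\right) + W = \left(- 2 W + F W\right) + W = - W + F W$)
$k{\left(V,w \right)} = 0$ ($k{\left(V,w \right)} = - 3 V + 3 V = 0$)
$1087 - 215 k{\left(-19,q{\left(-4,3 \right)} \right)} = 1087 - 0 = 1087 + 0 = 1087$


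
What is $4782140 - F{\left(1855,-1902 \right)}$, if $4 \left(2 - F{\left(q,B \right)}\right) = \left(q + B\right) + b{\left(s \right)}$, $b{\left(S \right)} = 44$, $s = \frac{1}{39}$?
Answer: $\frac{19128549}{4} \approx 4.7821 \cdot 10^{6}$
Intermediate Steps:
$s = \frac{1}{39} \approx 0.025641$
$F{\left(q,B \right)} = -9 - \frac{B}{4} - \frac{q}{4}$ ($F{\left(q,B \right)} = 2 - \frac{\left(q + B\right) + 44}{4} = 2 - \frac{\left(B + q\right) + 44}{4} = 2 - \frac{44 + B + q}{4} = 2 - \left(11 + \frac{B}{4} + \frac{q}{4}\right) = -9 - \frac{B}{4} - \frac{q}{4}$)
$4782140 - F{\left(1855,-1902 \right)} = 4782140 - \left(-9 - - \frac{951}{2} - \frac{1855}{4}\right) = 4782140 - \left(-9 + \frac{951}{2} - \frac{1855}{4}\right) = 4782140 - \frac{11}{4} = \frac{19128549}{4}$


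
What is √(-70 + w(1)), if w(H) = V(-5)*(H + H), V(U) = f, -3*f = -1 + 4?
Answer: 6*I*√2 ≈ 8.4853*I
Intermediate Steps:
f = -1 (f = -(-1 + 4)/3 = -⅓*3 = -1)
V(U) = -1
w(H) = -2*H (w(H) = -(H + H) = -2*H)
√(-70 + w(1)) = √(-70 - 2*1) = √(-70 - 2) = √(-72) = 6*I*√2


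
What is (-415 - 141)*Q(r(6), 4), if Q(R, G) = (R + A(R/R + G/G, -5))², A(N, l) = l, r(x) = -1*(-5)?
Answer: 0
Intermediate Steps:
r(x) = 5
Q(R, G) = (-5 + R)² (Q(R, G) = (R - 5)² = (-5 + R)²)
(-415 - 141)*Q(r(6), 4) = (-415 - 141)*(-5 + 5)² = -556*0² = -556*0 = 0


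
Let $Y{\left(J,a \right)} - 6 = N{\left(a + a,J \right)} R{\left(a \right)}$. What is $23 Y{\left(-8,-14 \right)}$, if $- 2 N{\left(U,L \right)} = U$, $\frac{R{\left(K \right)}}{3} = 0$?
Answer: $138$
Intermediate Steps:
$R{\left(K \right)} = 0$ ($R{\left(K \right)} = 3 \cdot 0 = 0$)
$N{\left(U,L \right)} = - \frac{U}{2}$
$Y{\left(J,a \right)} = 6$ ($Y{\left(J,a \right)} = 6 + - \frac{a + a}{2} \cdot 0 = 6 + - \frac{2 a}{2} \cdot 0 = 6 + - a 0 = 6 + 0 = 6$)
$23 Y{\left(-8,-14 \right)} = 23 \cdot 6 = 138$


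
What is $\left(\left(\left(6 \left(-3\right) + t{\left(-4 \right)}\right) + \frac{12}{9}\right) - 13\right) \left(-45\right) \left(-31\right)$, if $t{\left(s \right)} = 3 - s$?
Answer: $-31620$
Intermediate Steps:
$\left(\left(\left(6 \left(-3\right) + t{\left(-4 \right)}\right) + \frac{12}{9}\right) - 13\right) \left(-45\right) \left(-31\right) = \left(\left(\left(6 \left(-3\right) + \left(3 - -4\right)\right) + \frac{12}{9}\right) - 13\right) \left(-45\right) \left(-31\right) = \left(\left(\left(-18 + \left(3 + 4\right)\right) + 12 \cdot \frac{1}{9}\right) - 13\right) \left(-45\right) \left(-31\right) = \left(\left(\left(-18 + 7\right) + \frac{4}{3}\right) - 13\right) \left(-45\right) \left(-31\right) = \left(\left(-11 + \frac{4}{3}\right) - 13\right) \left(-45\right) \left(-31\right) = \left(- \frac{29}{3} - 13\right) \left(-45\right) \left(-31\right) = \left(- \frac{68}{3}\right) \left(-45\right) \left(-31\right) = 1020 \left(-31\right) = -31620$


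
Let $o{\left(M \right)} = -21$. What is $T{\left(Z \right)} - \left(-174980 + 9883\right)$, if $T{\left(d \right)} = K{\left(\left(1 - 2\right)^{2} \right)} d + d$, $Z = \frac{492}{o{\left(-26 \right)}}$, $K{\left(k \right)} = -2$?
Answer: $\frac{1155843}{7} \approx 1.6512 \cdot 10^{5}$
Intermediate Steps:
$Z = - \frac{164}{7}$ ($Z = \frac{492}{-21} = 492 \left(- \frac{1}{21}\right) = - \frac{164}{7} \approx -23.429$)
$T{\left(d \right)} = - d$ ($T{\left(d \right)} = - 2 d + d = - d$)
$T{\left(Z \right)} - \left(-174980 + 9883\right) = \left(-1\right) \left(- \frac{164}{7}\right) - \left(-174980 + 9883\right) = \frac{164}{7} - -165097 = \frac{164}{7} + 165097 = \frac{1155843}{7}$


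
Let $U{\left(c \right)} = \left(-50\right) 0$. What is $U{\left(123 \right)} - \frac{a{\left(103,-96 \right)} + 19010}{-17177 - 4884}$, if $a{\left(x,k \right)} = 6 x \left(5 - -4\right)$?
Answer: $\frac{24572}{22061} \approx 1.1138$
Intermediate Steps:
$U{\left(c \right)} = 0$
$a{\left(x,k \right)} = 54 x$ ($a{\left(x,k \right)} = 6 x \left(5 + 4\right) = 6 x 9 = 54 x$)
$U{\left(123 \right)} - \frac{a{\left(103,-96 \right)} + 19010}{-17177 - 4884} = 0 - \frac{54 \cdot 103 + 19010}{-17177 - 4884} = 0 - \frac{5562 + 19010}{-22061} = 0 - 24572 \left(- \frac{1}{22061}\right) = 0 - - \frac{24572}{22061} = 0 + \frac{24572}{22061} = \frac{24572}{22061}$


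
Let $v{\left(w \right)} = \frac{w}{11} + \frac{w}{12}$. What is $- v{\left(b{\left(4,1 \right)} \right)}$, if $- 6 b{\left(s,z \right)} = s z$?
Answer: $\frac{23}{198} \approx 0.11616$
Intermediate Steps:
$b{\left(s,z \right)} = - \frac{s z}{6}$
$v{\left(w \right)} = \frac{23 w}{132}$ ($v{\left(w \right)} = w \frac{1}{11} + w \frac{1}{12} = \frac{w}{11} + \frac{w}{12} = \frac{23 w}{132}$)
$- v{\left(b{\left(4,1 \right)} \right)} = - \frac{23 \left(\left(- \frac{1}{6}\right) 4 \cdot 1\right)}{132} = - \frac{23 \left(-2\right)}{132 \cdot 3} = \left(-1\right) \left(- \frac{23}{198}\right) = \frac{23}{198}$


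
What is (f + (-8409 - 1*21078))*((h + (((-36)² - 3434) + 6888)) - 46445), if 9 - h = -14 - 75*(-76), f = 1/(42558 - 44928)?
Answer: 1655276948026/1185 ≈ 1.3969e+9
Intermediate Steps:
f = -1/2370 (f = 1/(-2370) = -1/2370 ≈ -0.00042194)
h = -5677 (h = 9 - (-14 - 75*(-76)) = 9 - (-14 + 5700) = 9 - 1*5686 = 9 - 5686 = -5677)
(f + (-8409 - 1*21078))*((h + (((-36)² - 3434) + 6888)) - 46445) = (-1/2370 + (-8409 - 1*21078))*((-5677 + (((-36)² - 3434) + 6888)) - 46445) = (-1/2370 + (-8409 - 21078))*((-5677 + ((1296 - 3434) + 6888)) - 46445) = (-1/2370 - 29487)*((-5677 + (-2138 + 6888)) - 46445) = -69884191*((-5677 + 4750) - 46445)/2370 = -69884191*(-927 - 46445)/2370 = -69884191/2370*(-47372) = 1655276948026/1185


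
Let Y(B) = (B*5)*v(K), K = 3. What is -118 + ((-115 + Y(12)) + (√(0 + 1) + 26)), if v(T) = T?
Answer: -26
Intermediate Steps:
Y(B) = 15*B (Y(B) = (B*5)*3 = (5*B)*3 = 15*B)
-118 + ((-115 + Y(12)) + (√(0 + 1) + 26)) = -118 + ((-115 + 15*12) + (√(0 + 1) + 26)) = -118 + ((-115 + 180) + (√1 + 26)) = -118 + (65 + (1 + 26)) = -118 + (65 + 27) = -118 + 92 = -26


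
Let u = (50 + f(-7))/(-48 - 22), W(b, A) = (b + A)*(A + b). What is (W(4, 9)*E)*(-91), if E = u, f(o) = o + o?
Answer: 39546/5 ≈ 7909.2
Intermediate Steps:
f(o) = 2*o
W(b, A) = (A + b)**2 (W(b, A) = (A + b)*(A + b) = (A + b)**2)
u = -18/35 (u = (50 + 2*(-7))/(-48 - 22) = (50 - 14)/(-70) = 36*(-1/70) = -18/35 ≈ -0.51429)
E = -18/35 ≈ -0.51429
(W(4, 9)*E)*(-91) = ((9 + 4)**2*(-18/35))*(-91) = (13**2*(-18/35))*(-91) = (169*(-18/35))*(-91) = -3042/35*(-91) = 39546/5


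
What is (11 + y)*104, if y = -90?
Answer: -8216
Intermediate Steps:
(11 + y)*104 = (11 - 90)*104 = -79*104 = -8216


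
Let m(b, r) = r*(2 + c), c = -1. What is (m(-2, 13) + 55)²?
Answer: 4624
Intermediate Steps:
m(b, r) = r (m(b, r) = r*(2 - 1) = r*1 = r)
(m(-2, 13) + 55)² = (13 + 55)² = 68² = 4624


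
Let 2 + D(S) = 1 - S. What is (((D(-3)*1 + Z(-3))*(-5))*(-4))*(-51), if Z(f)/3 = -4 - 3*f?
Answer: -17340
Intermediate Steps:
Z(f) = -12 - 9*f (Z(f) = 3*(-4 - 3*f) = -12 - 9*f)
D(S) = -1 - S (D(S) = -2 + (1 - S) = -1 - S)
(((D(-3)*1 + Z(-3))*(-5))*(-4))*(-51) = ((((-1 - 1*(-3))*1 + (-12 - 9*(-3)))*(-5))*(-4))*(-51) = ((((-1 + 3)*1 + (-12 + 27))*(-5))*(-4))*(-51) = (((2*1 + 15)*(-5))*(-4))*(-51) = (((2 + 15)*(-5))*(-4))*(-51) = ((17*(-5))*(-4))*(-51) = -85*(-4)*(-51) = 340*(-51) = -17340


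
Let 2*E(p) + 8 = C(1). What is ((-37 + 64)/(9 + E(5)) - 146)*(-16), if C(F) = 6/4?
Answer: 52000/23 ≈ 2260.9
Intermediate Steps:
C(F) = 3/2 (C(F) = 6*(¼) = 3/2)
E(p) = -13/4 (E(p) = -4 + (½)*(3/2) = -4 + ¾ = -13/4)
((-37 + 64)/(9 + E(5)) - 146)*(-16) = ((-37 + 64)/(9 - 13/4) - 146)*(-16) = (27/(23/4) - 146)*(-16) = (27*(4/23) - 146)*(-16) = (108/23 - 146)*(-16) = -3250/23*(-16) = 52000/23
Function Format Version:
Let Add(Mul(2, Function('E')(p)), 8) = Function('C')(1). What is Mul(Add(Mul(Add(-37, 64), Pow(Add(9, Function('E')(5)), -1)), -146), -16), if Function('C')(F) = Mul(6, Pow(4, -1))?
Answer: Rational(52000, 23) ≈ 2260.9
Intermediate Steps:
Function('C')(F) = Rational(3, 2) (Function('C')(F) = Mul(6, Rational(1, 4)) = Rational(3, 2))
Function('E')(p) = Rational(-13, 4) (Function('E')(p) = Add(-4, Mul(Rational(1, 2), Rational(3, 2))) = Add(-4, Rational(3, 4)) = Rational(-13, 4))
Mul(Add(Mul(Add(-37, 64), Pow(Add(9, Function('E')(5)), -1)), -146), -16) = Mul(Add(Mul(Add(-37, 64), Pow(Add(9, Rational(-13, 4)), -1)), -146), -16) = Mul(Add(Mul(27, Pow(Rational(23, 4), -1)), -146), -16) = Mul(Add(Mul(27, Rational(4, 23)), -146), -16) = Mul(Add(Rational(108, 23), -146), -16) = Mul(Rational(-3250, 23), -16) = Rational(52000, 23)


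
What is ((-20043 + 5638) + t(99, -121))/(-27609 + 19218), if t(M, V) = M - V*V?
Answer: 9649/2797 ≈ 3.4498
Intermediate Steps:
t(M, V) = M - V²
((-20043 + 5638) + t(99, -121))/(-27609 + 19218) = ((-20043 + 5638) + (99 - 1*(-121)²))/(-27609 + 19218) = (-14405 + (99 - 1*14641))/(-8391) = (-14405 + (99 - 14641))*(-1/8391) = (-14405 - 14542)*(-1/8391) = -28947*(-1/8391) = 9649/2797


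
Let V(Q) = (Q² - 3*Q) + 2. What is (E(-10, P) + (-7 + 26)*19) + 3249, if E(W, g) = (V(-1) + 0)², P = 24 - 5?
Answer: 3646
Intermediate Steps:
P = 19
V(Q) = 2 + Q² - 3*Q
E(W, g) = 36 (E(W, g) = ((2 + (-1)² - 3*(-1)) + 0)² = ((2 + 1 + 3) + 0)² = (6 + 0)² = 6² = 36)
(E(-10, P) + (-7 + 26)*19) + 3249 = (36 + (-7 + 26)*19) + 3249 = (36 + 19*19) + 3249 = (36 + 361) + 3249 = 397 + 3249 = 3646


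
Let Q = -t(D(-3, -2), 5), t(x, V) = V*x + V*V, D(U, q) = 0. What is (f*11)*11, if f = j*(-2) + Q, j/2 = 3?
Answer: -4477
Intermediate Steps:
j = 6 (j = 2*3 = 6)
t(x, V) = V**2 + V*x (t(x, V) = V*x + V**2 = V**2 + V*x)
Q = -25 (Q = -5*(5 + 0) = -5*5 = -1*25 = -25)
f = -37 (f = 6*(-2) - 25 = -12 - 25 = -37)
(f*11)*11 = -37*11*11 = -407*11 = -4477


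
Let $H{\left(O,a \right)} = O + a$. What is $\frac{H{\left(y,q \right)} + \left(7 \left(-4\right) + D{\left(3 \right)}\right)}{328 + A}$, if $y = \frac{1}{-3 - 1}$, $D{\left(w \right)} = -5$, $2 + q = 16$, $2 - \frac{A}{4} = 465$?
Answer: $\frac{77}{6096} \approx 0.012631$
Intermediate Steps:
$A = -1852$ ($A = 8 - 1860 = -1852$)
$q = 14$ ($q = -2 + 16 = 14$)
$y = - \frac{1}{4}$ ($y = \frac{1}{-4} = - \frac{1}{4} \approx -0.25$)
$\frac{H{\left(y,q \right)} + \left(7 \left(-4\right) + D{\left(3 \right)}\right)}{328 + A} = \frac{\left(- \frac{1}{4} + 14\right) + \left(7 \left(-4\right) - 5\right)}{328 - 1852} = \frac{\frac{55}{4} - 33}{-1524} = \left(\frac{55}{4} - 33\right) \left(- \frac{1}{1524}\right) = \left(- \frac{77}{4}\right) \left(- \frac{1}{1524}\right) = \frac{77}{6096}$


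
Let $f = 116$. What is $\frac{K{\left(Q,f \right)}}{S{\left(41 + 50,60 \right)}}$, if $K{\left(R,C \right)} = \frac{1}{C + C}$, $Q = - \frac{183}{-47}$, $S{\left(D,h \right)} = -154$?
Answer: $- \frac{1}{35728} \approx -2.7989 \cdot 10^{-5}$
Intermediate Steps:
$Q = \frac{183}{47}$ ($Q = \left(-183\right) \left(- \frac{1}{47}\right) = \frac{183}{47} \approx 3.8936$)
$K{\left(R,C \right)} = \frac{1}{2 C}$
$\frac{K{\left(Q,f \right)}}{S{\left(41 + 50,60 \right)}} = \frac{\frac{1}{2} \cdot \frac{1}{116}}{-154} = \frac{1}{2} \cdot \frac{1}{116} \left(- \frac{1}{154}\right) = \frac{1}{232} \left(- \frac{1}{154}\right) = - \frac{1}{35728}$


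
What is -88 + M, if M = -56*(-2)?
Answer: 24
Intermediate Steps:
M = 112
-88 + M = -88 + 112 = 24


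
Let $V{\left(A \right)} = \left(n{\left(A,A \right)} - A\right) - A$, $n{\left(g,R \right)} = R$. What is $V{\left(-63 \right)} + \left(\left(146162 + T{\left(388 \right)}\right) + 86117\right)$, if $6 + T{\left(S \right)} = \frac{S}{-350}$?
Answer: $\frac{40658606}{175} \approx 2.3234 \cdot 10^{5}$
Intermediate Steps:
$T{\left(S \right)} = -6 - \frac{S}{350}$ ($T{\left(S \right)} = -6 + \frac{S}{-350} = -6 + S \left(- \frac{1}{350}\right) = -6 - \frac{S}{350}$)
$V{\left(A \right)} = - A$ ($V{\left(A \right)} = \left(A - A\right) - A = 0 - A = - A$)
$V{\left(-63 \right)} + \left(\left(146162 + T{\left(388 \right)}\right) + 86117\right) = \left(-1\right) \left(-63\right) + \left(\left(146162 - \frac{1244}{175}\right) + 86117\right) = 63 + \left(\left(146162 - \frac{1244}{175}\right) + 86117\right) = 63 + \left(\frac{25577106}{175} + 86117\right) = 63 + \frac{40647581}{175} = \frac{40658606}{175}$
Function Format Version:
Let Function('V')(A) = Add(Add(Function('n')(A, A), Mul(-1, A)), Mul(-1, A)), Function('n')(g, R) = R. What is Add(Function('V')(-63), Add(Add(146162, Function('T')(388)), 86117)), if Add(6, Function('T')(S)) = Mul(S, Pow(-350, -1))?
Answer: Rational(40658606, 175) ≈ 2.3234e+5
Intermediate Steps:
Function('T')(S) = Add(-6, Mul(Rational(-1, 350), S)) (Function('T')(S) = Add(-6, Mul(S, Pow(-350, -1))) = Add(-6, Mul(S, Rational(-1, 350))) = Add(-6, Mul(Rational(-1, 350), S)))
Function('V')(A) = Mul(-1, A) (Function('V')(A) = Add(Add(A, Mul(-1, A)), Mul(-1, A)) = Add(0, Mul(-1, A)) = Mul(-1, A))
Add(Function('V')(-63), Add(Add(146162, Function('T')(388)), 86117)) = Add(Mul(-1, -63), Add(Add(146162, Add(-6, Mul(Rational(-1, 350), 388))), 86117)) = Add(63, Add(Add(146162, Add(-6, Rational(-194, 175))), 86117)) = Add(63, Add(Add(146162, Rational(-1244, 175)), 86117)) = Add(63, Add(Rational(25577106, 175), 86117)) = Add(63, Rational(40647581, 175)) = Rational(40658606, 175)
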